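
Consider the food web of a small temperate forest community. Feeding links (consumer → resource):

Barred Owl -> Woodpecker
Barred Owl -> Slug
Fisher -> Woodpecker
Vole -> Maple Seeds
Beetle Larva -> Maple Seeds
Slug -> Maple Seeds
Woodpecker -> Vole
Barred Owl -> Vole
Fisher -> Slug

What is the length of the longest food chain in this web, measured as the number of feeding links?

3 links

One longest chain: Maple Seeds → Vole → Woodpecker → Fisher.
It has 4 species and 3 links.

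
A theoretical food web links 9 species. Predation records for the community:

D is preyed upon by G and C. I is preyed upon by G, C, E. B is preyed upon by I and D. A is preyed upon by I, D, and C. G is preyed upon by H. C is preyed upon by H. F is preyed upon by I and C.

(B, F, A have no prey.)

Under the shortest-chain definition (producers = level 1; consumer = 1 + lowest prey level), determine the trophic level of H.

Trophic level 3

F is a producer → level 1.
C eats F → level 2.
H eats C → level 3.
No prey of H is below level 2, so 3 is the minimum.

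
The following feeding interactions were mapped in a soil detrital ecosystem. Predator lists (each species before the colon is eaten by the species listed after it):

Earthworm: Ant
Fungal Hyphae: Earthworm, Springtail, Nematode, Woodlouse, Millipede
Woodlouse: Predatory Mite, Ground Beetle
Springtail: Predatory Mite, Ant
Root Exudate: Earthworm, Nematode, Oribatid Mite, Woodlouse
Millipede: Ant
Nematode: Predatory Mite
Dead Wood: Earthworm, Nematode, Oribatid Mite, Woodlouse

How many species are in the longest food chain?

3 species

One longest chain: Fungal Hyphae → Springtail → Predatory Mite.
It has 3 species and 2 links.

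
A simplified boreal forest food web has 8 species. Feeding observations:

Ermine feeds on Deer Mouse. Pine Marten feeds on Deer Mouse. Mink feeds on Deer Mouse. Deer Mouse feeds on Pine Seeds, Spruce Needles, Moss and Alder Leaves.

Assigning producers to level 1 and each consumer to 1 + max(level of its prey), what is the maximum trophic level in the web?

Producers (level 1): Moss, Spruce Needles, Pine Seeds, Alder Leaves.
Moss → Deer Mouse → Ermine gives Ermine level 3.
No species has a prey at level 3, so no species reaches level 4.

3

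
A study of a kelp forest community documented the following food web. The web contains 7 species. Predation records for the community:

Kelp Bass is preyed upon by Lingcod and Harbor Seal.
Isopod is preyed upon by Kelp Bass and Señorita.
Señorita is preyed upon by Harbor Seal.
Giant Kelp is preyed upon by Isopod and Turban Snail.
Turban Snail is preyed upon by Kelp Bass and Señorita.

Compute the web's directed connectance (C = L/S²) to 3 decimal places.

The web has S = 7 species and L = 9 feeding links.
C = L / S² = 9 / 49 = 0.1837 ≈ 0.184.

C = 0.184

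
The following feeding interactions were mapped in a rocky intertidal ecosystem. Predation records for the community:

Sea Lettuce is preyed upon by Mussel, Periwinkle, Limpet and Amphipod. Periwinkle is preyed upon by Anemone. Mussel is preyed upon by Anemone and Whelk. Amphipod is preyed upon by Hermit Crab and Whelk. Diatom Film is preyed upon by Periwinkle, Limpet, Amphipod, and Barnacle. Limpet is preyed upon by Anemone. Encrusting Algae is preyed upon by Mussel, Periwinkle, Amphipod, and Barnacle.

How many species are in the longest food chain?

3 species

One longest chain: Sea Lettuce → Mussel → Anemone.
It has 3 species and 2 links.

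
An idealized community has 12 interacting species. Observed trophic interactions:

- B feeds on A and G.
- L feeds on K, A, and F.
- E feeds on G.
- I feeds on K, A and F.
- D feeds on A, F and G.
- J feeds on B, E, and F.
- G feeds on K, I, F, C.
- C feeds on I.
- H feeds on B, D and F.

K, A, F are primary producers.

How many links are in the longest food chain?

One longest chain: K → I → C → G → D → H.
It has 6 species and 5 links.

5 links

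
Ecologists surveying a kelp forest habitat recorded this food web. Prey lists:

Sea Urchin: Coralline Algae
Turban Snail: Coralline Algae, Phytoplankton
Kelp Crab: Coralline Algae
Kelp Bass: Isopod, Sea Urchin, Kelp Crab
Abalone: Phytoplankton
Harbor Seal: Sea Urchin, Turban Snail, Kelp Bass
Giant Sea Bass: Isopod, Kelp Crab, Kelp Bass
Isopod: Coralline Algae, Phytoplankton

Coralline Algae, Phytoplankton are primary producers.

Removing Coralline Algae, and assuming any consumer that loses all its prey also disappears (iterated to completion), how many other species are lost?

2

Remove Coralline Algae.
Round 1: Sea Urchin (all prey gone), Kelp Crab (all prey gone) → extinct.
No further losses. Total secondary extinctions: 2.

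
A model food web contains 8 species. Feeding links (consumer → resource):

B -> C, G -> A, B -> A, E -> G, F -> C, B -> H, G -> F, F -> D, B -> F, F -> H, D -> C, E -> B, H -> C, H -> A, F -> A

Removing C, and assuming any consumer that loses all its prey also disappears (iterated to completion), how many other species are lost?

1

Remove C.
Round 1: D (all prey gone) → extinct.
No further losses. Total secondary extinctions: 1.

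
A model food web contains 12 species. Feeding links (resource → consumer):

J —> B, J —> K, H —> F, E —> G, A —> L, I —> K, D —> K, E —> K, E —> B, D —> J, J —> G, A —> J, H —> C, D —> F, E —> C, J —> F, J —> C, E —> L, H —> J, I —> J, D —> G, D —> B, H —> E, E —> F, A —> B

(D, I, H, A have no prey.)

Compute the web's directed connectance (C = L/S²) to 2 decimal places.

The web has S = 12 species and L = 25 feeding links.
C = L / S² = 25 / 144 = 0.1736 ≈ 0.17.

C = 0.17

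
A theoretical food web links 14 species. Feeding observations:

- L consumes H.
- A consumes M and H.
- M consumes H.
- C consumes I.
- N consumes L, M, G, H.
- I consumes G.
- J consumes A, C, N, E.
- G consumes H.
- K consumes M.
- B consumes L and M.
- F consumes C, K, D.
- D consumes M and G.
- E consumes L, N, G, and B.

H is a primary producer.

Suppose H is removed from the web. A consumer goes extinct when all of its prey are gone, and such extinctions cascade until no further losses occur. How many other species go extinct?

13

Remove H.
Round 1: G (all prey gone), M (all prey gone), L (all prey gone) → extinct.
Round 2: I (all prey gone), D (all prey gone), K (all prey gone), N (all prey gone), A (all prey gone), B (all prey gone) → extinct.
Round 3: E (all prey gone), C (all prey gone) → extinct.
Round 4: J (all prey gone), F (all prey gone) → extinct.
No further losses. Total secondary extinctions: 13.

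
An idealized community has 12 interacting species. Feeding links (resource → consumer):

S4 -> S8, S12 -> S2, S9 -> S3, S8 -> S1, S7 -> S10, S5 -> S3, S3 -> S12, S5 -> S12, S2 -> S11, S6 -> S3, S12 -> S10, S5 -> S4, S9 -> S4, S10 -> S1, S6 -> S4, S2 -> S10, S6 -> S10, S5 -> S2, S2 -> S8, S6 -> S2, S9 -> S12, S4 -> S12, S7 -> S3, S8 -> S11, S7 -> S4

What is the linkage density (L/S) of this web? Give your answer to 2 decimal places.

There are L = 25 links among S = 12 species.
L/S = 25/12 = 2.0833 ≈ 2.08.

L/S = 2.08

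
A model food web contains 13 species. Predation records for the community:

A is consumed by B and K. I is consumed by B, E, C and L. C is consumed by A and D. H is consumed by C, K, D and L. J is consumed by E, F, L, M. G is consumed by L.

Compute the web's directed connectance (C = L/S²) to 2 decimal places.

The web has S = 13 species and L = 17 feeding links.
C = L / S² = 17 / 169 = 0.1006 ≈ 0.10.

C = 0.10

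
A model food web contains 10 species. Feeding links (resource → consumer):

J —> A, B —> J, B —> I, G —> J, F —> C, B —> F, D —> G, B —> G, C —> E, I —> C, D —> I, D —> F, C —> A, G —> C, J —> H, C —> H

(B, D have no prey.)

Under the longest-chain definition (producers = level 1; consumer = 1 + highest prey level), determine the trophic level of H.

Trophic level 4

B is a producer → level 1.
G eats B (level 1); other prey at levels: D 1 → level 2.
J eats G (level 2); other prey at levels: B 1 → level 3.
H eats J (level 3); other prey at levels: C 3 → level 4.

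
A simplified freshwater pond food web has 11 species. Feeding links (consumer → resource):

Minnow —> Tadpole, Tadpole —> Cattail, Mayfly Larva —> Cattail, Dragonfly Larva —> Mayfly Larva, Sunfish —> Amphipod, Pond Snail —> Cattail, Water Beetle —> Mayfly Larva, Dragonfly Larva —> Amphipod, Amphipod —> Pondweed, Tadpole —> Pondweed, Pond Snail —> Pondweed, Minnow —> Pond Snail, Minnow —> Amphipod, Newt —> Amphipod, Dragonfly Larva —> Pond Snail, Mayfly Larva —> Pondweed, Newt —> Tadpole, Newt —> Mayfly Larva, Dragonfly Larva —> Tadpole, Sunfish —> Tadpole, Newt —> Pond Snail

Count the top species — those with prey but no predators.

Top species (has prey, but nothing eats it): Water Beetle, Dragonfly Larva, Minnow, Sunfish, Newt.
Count: 5.

5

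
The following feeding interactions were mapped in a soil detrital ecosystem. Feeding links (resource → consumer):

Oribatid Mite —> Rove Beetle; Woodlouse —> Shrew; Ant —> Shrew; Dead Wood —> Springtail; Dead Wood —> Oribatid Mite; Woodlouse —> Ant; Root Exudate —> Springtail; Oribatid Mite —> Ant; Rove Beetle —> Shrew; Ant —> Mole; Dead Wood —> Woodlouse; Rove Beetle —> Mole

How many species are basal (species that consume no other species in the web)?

Basal species (no prey listed): Dead Wood, Root Exudate.
Count: 2.

2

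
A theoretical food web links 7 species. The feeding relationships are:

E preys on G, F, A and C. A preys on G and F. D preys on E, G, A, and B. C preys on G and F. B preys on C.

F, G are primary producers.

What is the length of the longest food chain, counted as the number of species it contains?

4 species

One longest chain: F → C → B → D.
It has 4 species and 3 links.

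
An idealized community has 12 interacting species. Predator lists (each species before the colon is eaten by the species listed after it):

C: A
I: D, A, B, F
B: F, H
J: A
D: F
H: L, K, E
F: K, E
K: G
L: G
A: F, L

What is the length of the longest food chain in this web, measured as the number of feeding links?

One longest chain: I → B → H → L → G.
It has 5 species and 4 links.

4 links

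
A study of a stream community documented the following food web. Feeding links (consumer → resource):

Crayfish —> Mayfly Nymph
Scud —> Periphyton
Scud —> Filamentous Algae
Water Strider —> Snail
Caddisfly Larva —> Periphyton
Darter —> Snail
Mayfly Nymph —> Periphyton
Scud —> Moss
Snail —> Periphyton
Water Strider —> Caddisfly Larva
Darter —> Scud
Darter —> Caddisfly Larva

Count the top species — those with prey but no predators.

Top species (has prey, but nothing eats it): Darter, Water Strider, Crayfish.
Count: 3.

3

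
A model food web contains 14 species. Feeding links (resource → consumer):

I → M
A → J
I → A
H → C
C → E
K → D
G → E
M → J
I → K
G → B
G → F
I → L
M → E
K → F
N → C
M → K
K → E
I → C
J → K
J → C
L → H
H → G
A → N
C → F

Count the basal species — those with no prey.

Basal species (no prey listed): I.
Count: 1.

1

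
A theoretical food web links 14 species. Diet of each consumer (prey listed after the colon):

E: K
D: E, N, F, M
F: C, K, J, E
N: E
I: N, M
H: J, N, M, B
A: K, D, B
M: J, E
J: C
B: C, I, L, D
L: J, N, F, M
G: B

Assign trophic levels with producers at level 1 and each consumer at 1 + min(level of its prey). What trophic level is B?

C is a producer → level 1.
B eats C → level 2.

Trophic level 2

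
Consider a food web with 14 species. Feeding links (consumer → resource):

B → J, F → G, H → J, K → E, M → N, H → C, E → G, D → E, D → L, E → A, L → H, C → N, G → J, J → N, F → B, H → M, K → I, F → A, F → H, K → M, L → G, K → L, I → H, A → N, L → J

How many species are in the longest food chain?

5 species

One longest chain: N → J → G → L → K.
It has 5 species and 4 links.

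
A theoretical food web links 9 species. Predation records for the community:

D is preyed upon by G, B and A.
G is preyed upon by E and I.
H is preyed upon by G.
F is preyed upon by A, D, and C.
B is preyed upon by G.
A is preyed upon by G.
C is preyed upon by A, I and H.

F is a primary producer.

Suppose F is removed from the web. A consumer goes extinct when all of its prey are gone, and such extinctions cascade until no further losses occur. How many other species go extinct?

8

Remove F.
Round 1: C (all prey gone), D (all prey gone) → extinct.
Round 2: B (all prey gone), H (all prey gone), A (all prey gone) → extinct.
Round 3: G (all prey gone) → extinct.
Round 4: I (all prey gone), E (all prey gone) → extinct.
No further losses. Total secondary extinctions: 8.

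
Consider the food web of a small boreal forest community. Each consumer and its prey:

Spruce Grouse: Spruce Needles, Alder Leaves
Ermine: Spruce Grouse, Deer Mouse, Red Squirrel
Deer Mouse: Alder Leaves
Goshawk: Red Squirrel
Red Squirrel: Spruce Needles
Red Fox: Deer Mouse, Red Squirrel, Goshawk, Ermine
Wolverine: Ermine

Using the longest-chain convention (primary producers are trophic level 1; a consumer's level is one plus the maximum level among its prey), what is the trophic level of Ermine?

Trophic level 3

Spruce Needles is a producer → level 1.
Spruce Grouse eats Spruce Needles (level 1); other prey at levels: Alder Leaves 1 → level 2.
Ermine eats Spruce Grouse (level 2); other prey at levels: Deer Mouse 2, Red Squirrel 2 → level 3.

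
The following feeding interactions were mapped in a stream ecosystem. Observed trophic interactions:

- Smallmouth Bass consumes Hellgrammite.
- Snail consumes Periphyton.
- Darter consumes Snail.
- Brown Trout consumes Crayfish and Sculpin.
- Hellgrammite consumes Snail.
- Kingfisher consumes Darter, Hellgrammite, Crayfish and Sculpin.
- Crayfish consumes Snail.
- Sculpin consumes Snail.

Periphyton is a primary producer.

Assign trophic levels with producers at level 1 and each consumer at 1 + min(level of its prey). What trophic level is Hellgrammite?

Periphyton is a producer → level 1.
Snail eats Periphyton → level 2.
Hellgrammite eats Snail → level 3.
No prey of Hellgrammite is below level 2, so 3 is the minimum.

Trophic level 3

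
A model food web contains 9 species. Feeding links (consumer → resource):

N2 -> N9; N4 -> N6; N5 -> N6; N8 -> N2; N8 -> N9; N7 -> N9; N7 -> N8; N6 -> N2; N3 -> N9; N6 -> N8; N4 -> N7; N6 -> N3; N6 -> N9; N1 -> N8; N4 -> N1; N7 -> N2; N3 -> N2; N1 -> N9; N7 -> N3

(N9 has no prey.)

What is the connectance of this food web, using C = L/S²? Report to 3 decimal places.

C = 0.235

The web has S = 9 species and L = 19 feeding links.
C = L / S² = 19 / 81 = 0.2346 ≈ 0.235.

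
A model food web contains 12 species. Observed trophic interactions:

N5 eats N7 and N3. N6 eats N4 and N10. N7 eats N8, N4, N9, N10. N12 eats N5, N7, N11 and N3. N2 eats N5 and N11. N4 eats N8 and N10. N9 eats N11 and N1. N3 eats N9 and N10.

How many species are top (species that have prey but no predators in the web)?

Top species (has prey, but nothing eats it): N6, N2, N12.
Count: 3.

3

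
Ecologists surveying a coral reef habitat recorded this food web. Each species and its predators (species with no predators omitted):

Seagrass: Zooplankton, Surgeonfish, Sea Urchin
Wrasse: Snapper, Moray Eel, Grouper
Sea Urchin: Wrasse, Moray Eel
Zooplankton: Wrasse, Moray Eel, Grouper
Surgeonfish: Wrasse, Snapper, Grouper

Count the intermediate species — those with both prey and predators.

Intermediate species (has both prey and predators): Zooplankton, Surgeonfish, Sea Urchin, Wrasse.
Count: 4.

4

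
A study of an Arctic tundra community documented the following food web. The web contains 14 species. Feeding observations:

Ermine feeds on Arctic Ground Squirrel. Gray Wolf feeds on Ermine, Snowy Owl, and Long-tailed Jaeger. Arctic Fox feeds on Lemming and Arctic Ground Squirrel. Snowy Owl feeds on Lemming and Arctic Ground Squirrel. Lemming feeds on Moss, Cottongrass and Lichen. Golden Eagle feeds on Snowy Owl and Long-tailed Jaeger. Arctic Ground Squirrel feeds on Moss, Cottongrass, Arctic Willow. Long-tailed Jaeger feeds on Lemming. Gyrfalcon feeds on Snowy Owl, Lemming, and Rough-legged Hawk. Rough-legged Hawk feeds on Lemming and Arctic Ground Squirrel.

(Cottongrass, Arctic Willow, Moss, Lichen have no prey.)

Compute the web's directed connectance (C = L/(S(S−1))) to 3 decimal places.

The web has S = 14 species and L = 22 feeding links.
C = L / (S(S−1)) = 22 / 182 = 0.1209 ≈ 0.121.

C = 0.121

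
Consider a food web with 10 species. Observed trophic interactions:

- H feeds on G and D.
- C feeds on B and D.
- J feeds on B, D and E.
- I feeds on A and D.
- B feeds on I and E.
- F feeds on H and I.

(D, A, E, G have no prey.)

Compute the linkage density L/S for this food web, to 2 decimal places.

L/S = 1.30

There are L = 13 links among S = 10 species.
L/S = 13/10 = 1.3000 ≈ 1.30.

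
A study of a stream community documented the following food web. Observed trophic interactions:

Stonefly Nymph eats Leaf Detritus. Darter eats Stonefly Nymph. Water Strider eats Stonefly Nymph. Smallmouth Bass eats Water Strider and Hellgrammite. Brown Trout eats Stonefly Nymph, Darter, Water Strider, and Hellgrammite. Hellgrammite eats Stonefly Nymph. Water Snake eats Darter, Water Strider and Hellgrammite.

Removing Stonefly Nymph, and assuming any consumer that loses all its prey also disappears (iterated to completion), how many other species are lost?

Remove Stonefly Nymph.
Round 1: Water Strider (all prey gone), Darter (all prey gone), Hellgrammite (all prey gone) → extinct.
Round 2: Smallmouth Bass (all prey gone), Brown Trout (all prey gone), Water Snake (all prey gone) → extinct.
No further losses. Total secondary extinctions: 6.

6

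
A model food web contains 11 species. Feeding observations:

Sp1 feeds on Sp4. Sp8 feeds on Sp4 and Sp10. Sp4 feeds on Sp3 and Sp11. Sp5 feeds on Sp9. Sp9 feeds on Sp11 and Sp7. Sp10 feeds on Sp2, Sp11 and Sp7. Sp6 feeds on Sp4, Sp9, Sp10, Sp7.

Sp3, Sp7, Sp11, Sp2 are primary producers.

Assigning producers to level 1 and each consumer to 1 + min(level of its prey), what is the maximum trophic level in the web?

Producers (level 1): Sp3, Sp7, Sp11, Sp2.
Following each consumer down to its lowest-level prey: Sp7 → Sp9 → Sp5 (levels 1 through 3).
All prey of Sp5 (Sp9 2) are at level 2 or above, so Sp5 is at level 1 + 2 = 3.
Every consumer has at least one prey at level 2 or below, so none exceeds level 3.

3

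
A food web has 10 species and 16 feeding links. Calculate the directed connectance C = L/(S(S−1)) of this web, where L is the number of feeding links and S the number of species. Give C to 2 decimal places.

C = 0.18

The web has S = 10 species and L = 16 feeding links.
C = L / (S(S−1)) = 16 / 90 = 0.1778 ≈ 0.18.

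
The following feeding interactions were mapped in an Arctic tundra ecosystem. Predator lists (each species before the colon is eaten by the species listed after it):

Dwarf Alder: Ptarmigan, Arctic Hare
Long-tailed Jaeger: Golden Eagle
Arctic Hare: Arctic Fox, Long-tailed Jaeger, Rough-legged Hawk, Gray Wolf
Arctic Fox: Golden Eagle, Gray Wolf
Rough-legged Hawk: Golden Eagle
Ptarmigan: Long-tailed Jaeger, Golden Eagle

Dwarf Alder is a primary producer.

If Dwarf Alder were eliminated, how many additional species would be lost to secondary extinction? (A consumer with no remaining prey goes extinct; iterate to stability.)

Remove Dwarf Alder.
Round 1: Ptarmigan (all prey gone), Arctic Hare (all prey gone) → extinct.
Round 2: Arctic Fox (all prey gone), Long-tailed Jaeger (all prey gone), Rough-legged Hawk (all prey gone) → extinct.
Round 3: Golden Eagle (all prey gone), Gray Wolf (all prey gone) → extinct.
No further losses. Total secondary extinctions: 7.

7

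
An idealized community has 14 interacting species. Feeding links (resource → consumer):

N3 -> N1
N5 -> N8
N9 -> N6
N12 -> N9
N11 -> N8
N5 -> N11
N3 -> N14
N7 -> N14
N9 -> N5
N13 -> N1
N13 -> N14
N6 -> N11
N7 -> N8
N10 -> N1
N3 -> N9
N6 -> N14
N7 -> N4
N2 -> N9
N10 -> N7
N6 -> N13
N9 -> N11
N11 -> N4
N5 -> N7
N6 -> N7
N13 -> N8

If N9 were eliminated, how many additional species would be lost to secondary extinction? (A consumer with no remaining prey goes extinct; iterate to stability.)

4

Remove N9.
Round 1: N6 (all prey gone), N5 (all prey gone) → extinct.
Round 2: N13 (all prey gone), N11 (all prey gone) → extinct.
No further losses. Total secondary extinctions: 4.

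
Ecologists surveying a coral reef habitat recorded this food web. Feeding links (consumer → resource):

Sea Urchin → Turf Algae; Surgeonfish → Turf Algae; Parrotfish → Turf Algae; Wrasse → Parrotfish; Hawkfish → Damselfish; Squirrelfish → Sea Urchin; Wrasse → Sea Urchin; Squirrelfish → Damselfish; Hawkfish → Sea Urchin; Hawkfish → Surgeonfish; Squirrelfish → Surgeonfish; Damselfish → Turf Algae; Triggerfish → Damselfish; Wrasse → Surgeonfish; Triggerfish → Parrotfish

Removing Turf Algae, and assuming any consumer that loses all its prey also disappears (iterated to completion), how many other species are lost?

8

Remove Turf Algae.
Round 1: Sea Urchin (all prey gone), Surgeonfish (all prey gone), Parrotfish (all prey gone), Damselfish (all prey gone) → extinct.
Round 2: Wrasse (all prey gone), Hawkfish (all prey gone), Triggerfish (all prey gone), Squirrelfish (all prey gone) → extinct.
No further losses. Total secondary extinctions: 8.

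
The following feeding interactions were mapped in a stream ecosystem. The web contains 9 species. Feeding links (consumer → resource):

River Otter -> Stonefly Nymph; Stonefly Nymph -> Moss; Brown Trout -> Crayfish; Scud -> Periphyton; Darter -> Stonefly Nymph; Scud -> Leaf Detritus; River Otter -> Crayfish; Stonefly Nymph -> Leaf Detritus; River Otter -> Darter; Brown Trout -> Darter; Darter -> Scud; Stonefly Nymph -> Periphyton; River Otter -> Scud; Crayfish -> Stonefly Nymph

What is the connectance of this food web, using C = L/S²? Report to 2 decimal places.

The web has S = 9 species and L = 14 feeding links.
C = L / S² = 14 / 81 = 0.1728 ≈ 0.17.

C = 0.17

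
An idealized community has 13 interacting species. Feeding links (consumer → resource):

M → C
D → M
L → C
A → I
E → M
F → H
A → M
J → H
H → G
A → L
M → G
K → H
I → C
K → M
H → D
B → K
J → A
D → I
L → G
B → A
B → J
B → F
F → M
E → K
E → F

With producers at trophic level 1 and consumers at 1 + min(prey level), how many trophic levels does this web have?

Producers (level 1): G, C.
Following each consumer down to its lowest-level prey: G → M → F → B (levels 1 through 4).
All prey of B (F 3, J 3, K 3, A 3) are at level 3 or above, so B is at level 1 + 3 = 4.
Every consumer has at least one prey at level 3 or below, so none exceeds level 4.

4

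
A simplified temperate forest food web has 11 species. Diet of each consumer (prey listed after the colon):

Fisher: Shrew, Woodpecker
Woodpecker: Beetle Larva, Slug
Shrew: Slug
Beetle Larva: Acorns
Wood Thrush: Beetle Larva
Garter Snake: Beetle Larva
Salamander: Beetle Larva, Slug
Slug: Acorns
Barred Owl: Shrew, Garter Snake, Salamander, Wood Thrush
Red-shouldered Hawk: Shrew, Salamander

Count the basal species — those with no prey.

1

Basal species (no prey listed): Acorns.
Count: 1.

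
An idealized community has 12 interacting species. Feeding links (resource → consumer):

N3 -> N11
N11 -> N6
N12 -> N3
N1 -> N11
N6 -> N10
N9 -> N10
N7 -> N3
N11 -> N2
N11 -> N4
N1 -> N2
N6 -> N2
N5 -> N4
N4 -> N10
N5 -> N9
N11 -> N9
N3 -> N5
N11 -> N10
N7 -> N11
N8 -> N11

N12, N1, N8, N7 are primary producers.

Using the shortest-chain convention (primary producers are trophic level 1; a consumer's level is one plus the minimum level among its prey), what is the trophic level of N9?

Trophic level 3

N1 is a producer → level 1.
N11 eats N1 → level 2.
N9 eats N11 → level 3.
No prey of N9 is below level 2, so 3 is the minimum.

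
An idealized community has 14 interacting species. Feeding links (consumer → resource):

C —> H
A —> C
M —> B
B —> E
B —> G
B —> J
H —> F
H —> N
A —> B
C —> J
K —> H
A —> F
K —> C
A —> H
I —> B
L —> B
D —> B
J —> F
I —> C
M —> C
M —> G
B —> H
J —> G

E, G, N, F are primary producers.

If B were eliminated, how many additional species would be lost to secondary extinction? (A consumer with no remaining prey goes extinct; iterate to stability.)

Remove B.
Round 1: L (all prey gone), D (all prey gone) → extinct.
No further losses. Total secondary extinctions: 2.

2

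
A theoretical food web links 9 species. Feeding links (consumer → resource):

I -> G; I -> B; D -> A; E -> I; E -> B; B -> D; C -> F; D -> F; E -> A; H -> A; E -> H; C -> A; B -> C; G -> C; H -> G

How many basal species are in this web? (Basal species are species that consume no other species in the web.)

Basal species (no prey listed): F, A.
Count: 2.

2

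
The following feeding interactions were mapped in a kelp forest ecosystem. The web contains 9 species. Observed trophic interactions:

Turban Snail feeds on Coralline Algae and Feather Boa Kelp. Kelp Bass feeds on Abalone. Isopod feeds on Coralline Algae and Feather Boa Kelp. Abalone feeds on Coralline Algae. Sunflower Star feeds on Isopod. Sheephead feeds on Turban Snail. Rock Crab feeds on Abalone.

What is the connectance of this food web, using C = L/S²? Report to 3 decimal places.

C = 0.111

The web has S = 9 species and L = 9 feeding links.
C = L / S² = 9 / 81 = 0.1111 ≈ 0.111.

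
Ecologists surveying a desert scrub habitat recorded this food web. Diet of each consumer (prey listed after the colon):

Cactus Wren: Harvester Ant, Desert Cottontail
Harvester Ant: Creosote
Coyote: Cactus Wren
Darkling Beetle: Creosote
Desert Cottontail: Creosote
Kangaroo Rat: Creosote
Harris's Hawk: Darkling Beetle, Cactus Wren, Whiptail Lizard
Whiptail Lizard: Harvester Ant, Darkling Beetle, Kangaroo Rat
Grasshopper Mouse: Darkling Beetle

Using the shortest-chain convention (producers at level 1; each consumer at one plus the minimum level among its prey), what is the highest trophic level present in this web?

Producers (level 1): Creosote.
Following each consumer down to its lowest-level prey: Creosote → Harvester Ant → Cactus Wren → Coyote (levels 1 through 4).
All prey of Coyote (Cactus Wren 3) are at level 3 or above, so Coyote is at level 1 + 3 = 4.
Every consumer has at least one prey at level 3 or below, so none exceeds level 4.

4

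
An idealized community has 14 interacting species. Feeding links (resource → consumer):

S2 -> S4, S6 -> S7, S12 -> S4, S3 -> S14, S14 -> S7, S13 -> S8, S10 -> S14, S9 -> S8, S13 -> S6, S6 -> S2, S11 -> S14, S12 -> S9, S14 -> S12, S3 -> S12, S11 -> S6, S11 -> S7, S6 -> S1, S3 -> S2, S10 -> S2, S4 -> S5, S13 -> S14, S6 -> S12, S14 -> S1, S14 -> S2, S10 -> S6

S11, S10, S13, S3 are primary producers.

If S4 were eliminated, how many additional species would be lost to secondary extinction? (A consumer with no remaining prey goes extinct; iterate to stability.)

Remove S4.
Round 1: S5 (all prey gone) → extinct.
No further losses. Total secondary extinctions: 1.

1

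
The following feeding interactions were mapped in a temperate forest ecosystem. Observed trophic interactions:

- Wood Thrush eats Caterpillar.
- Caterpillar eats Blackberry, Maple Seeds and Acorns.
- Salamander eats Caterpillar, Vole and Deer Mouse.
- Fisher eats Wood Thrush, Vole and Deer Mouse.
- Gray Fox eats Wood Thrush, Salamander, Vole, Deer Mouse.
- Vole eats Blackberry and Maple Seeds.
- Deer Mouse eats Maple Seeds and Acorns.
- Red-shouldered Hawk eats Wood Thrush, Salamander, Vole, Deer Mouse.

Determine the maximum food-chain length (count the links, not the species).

3 links

One longest chain: Maple Seeds → Caterpillar → Salamander → Gray Fox.
It has 4 species and 3 links.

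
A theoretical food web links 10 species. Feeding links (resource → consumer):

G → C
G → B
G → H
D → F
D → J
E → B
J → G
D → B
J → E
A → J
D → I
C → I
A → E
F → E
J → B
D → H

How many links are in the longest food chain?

One longest chain: D → J → G → C → I.
It has 5 species and 4 links.

4 links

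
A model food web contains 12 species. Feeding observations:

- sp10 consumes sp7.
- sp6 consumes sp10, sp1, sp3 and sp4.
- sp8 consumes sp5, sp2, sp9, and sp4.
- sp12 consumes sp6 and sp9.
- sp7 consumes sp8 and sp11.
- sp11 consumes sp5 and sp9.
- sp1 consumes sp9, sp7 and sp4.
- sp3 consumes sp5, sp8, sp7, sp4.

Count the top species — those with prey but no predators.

1

Top species (has prey, but nothing eats it): sp12.
Count: 1.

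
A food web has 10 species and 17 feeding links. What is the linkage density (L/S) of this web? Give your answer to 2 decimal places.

L/S = 1.70

There are L = 17 links among S = 10 species.
L/S = 17/10 = 1.7000 ≈ 1.70.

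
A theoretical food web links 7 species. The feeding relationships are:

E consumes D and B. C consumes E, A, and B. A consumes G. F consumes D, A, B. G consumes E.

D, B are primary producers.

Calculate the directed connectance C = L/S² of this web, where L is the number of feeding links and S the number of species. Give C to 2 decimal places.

The web has S = 7 species and L = 10 feeding links.
C = L / S² = 10 / 49 = 0.2041 ≈ 0.20.

C = 0.20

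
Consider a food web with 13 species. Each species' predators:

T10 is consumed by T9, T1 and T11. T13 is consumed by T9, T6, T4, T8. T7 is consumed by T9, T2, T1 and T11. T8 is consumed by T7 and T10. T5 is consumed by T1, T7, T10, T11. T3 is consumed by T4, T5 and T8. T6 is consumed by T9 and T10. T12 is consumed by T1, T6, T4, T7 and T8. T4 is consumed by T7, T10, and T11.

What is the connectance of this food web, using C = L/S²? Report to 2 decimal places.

The web has S = 13 species and L = 30 feeding links.
C = L / S² = 30 / 169 = 0.1775 ≈ 0.18.

C = 0.18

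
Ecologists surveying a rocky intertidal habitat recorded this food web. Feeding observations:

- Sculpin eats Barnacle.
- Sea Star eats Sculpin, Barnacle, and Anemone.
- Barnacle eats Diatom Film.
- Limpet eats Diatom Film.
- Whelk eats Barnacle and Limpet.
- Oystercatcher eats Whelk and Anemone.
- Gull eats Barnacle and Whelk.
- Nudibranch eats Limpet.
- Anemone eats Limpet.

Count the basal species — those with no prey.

Basal species (no prey listed): Diatom Film.
Count: 1.

1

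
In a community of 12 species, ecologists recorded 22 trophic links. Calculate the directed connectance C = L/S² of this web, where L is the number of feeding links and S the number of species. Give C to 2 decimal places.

C = 0.15

The web has S = 12 species and L = 22 feeding links.
C = L / S² = 22 / 144 = 0.1528 ≈ 0.15.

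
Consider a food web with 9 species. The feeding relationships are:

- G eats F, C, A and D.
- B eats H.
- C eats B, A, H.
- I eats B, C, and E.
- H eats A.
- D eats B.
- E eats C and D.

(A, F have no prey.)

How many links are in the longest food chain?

5 links

One longest chain: A → H → B → D → E → I.
It has 6 species and 5 links.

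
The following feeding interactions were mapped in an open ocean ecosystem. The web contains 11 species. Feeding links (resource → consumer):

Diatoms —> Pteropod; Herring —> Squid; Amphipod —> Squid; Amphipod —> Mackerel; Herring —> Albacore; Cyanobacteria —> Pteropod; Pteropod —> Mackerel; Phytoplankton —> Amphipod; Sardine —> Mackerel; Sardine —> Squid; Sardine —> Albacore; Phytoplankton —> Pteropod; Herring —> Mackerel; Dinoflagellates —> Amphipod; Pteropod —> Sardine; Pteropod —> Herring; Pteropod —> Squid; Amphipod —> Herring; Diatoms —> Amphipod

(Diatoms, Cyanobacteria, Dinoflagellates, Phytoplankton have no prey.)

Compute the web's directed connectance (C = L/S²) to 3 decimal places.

The web has S = 11 species and L = 19 feeding links.
C = L / S² = 19 / 121 = 0.1570 ≈ 0.157.

C = 0.157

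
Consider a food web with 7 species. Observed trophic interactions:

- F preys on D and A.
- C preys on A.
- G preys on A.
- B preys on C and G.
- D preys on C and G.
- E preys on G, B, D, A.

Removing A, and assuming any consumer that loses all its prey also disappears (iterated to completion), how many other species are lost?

Remove A.
Round 1: G (all prey gone), C (all prey gone) → extinct.
Round 2: D (all prey gone), B (all prey gone) → extinct.
Round 3: E (all prey gone), F (all prey gone) → extinct.
No further losses. Total secondary extinctions: 6.

6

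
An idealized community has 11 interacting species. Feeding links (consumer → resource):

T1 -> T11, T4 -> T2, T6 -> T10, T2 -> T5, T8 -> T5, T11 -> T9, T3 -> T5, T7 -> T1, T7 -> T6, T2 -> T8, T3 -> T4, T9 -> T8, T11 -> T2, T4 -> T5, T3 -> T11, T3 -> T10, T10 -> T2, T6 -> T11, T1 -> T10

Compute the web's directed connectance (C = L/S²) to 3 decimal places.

C = 0.157

The web has S = 11 species and L = 19 feeding links.
C = L / S² = 19 / 121 = 0.1570 ≈ 0.157.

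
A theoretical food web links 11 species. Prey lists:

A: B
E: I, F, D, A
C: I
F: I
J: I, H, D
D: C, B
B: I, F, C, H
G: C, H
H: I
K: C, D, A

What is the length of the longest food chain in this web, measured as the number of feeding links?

4 links

One longest chain: I → F → B → D → J.
It has 5 species and 4 links.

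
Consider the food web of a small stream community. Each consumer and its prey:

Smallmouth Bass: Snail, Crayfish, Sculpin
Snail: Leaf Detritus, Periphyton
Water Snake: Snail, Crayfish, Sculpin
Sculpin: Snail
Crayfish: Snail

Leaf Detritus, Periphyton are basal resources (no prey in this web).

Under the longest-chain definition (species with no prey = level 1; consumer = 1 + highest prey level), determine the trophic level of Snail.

Trophic level 2

Leaf Detritus has no prey (basal) → level 1.
Snail eats Leaf Detritus (level 1); other prey at levels: Periphyton 1 → level 2.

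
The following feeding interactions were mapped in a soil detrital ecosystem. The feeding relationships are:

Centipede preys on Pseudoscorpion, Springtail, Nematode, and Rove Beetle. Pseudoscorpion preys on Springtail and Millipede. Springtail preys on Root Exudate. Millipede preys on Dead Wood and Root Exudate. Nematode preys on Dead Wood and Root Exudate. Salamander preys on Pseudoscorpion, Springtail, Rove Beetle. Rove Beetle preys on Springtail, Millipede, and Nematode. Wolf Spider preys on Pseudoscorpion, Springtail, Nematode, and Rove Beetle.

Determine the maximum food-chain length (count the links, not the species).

One longest chain: Dead Wood → Nematode → Rove Beetle → Wolf Spider.
It has 4 species and 3 links.

3 links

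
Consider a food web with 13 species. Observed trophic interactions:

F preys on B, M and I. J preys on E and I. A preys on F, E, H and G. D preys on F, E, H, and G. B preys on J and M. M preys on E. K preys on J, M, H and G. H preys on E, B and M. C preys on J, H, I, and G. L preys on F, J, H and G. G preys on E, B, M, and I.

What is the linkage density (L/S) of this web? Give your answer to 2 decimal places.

There are L = 35 links among S = 13 species.
L/S = 35/13 = 2.6923 ≈ 2.69.

L/S = 2.69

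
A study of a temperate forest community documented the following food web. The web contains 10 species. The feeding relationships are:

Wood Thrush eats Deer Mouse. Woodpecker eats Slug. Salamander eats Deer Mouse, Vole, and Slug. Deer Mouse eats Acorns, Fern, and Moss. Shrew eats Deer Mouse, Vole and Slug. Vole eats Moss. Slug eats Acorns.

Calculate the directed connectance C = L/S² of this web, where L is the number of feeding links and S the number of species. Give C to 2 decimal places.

C = 0.13

The web has S = 10 species and L = 13 feeding links.
C = L / S² = 13 / 100 = 0.1300 ≈ 0.13.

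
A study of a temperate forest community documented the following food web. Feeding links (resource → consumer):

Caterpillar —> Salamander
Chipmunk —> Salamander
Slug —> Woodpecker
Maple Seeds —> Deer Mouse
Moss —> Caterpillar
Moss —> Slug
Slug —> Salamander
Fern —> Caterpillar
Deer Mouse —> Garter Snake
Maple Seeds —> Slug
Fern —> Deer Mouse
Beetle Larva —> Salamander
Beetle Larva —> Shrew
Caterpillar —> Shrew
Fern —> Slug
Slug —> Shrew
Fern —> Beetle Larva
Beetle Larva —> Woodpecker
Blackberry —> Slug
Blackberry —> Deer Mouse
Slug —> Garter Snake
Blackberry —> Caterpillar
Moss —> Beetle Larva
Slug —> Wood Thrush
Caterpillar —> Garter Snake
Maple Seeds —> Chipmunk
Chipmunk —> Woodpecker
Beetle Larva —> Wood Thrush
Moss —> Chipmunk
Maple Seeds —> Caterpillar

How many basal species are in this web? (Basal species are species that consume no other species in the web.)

4

Basal species (no prey listed): Fern, Blackberry, Maple Seeds, Moss.
Count: 4.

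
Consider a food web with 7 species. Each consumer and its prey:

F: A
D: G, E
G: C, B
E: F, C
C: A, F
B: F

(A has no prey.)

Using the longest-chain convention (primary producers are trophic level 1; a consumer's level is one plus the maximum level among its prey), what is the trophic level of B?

Trophic level 3

A is a producer → level 1.
F eats A → level 2.
B eats F → level 3.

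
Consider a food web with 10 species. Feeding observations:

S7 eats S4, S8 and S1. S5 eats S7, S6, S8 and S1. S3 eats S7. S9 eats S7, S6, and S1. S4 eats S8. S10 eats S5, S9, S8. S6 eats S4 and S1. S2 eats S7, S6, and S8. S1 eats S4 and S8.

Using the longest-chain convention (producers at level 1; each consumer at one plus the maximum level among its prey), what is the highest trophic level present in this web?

Producers (level 1): S8.
S8 → S4 → S1 → S7 → S9 → S10 gives S10 level 6.
No species has a prey at level 6, so no species reaches level 7.

6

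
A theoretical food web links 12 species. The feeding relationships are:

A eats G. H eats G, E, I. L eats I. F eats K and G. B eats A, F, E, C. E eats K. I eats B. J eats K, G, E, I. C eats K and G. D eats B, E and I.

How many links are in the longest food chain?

One longest chain: K → F → B → I → D.
It has 5 species and 4 links.

4 links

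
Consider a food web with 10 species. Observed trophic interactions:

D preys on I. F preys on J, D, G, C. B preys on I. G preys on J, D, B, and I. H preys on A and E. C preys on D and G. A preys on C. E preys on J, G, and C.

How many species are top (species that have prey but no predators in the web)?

2

Top species (has prey, but nothing eats it): F, H.
Count: 2.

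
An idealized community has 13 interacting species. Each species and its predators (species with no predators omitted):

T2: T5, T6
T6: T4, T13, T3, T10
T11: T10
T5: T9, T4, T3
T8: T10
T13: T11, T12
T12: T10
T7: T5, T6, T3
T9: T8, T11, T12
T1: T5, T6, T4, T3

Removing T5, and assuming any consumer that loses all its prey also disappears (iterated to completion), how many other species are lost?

Remove T5.
Round 1: T9 (all prey gone) → extinct.
Round 2: T8 (all prey gone) → extinct.
No further losses. Total secondary extinctions: 2.

2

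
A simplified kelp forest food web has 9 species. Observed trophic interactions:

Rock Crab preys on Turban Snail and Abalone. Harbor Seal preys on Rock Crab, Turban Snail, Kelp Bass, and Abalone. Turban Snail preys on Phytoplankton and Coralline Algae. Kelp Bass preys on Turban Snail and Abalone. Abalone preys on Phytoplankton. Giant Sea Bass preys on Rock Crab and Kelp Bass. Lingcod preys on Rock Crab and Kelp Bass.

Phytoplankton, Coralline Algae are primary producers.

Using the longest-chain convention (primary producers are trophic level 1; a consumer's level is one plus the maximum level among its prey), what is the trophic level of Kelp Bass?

Phytoplankton is a producer → level 1.
Turban Snail eats Phytoplankton (level 1); other prey at levels: Coralline Algae 1 → level 2.
Kelp Bass eats Turban Snail (level 2); other prey at levels: Abalone 2 → level 3.

Trophic level 3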